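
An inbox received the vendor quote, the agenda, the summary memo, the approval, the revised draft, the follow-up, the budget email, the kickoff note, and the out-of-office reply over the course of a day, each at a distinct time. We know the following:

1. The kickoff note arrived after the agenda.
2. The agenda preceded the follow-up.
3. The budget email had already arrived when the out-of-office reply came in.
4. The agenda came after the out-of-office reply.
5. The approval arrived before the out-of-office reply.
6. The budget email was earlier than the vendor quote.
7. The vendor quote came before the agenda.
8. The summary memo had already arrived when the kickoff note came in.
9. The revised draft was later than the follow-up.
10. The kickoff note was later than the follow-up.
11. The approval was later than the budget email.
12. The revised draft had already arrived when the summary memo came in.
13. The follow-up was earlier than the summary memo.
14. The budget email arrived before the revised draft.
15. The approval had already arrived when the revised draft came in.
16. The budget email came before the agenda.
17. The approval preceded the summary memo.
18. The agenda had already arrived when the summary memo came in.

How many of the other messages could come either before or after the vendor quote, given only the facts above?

Forced before the vendor quote: the budget email; forced after the vendor quote: the agenda, the follow-up, the kickoff note, the revised draft, and the summary memo.
That leaves the approval and the out-of-office reply with no forced order relative to the vendor quote — 2.

2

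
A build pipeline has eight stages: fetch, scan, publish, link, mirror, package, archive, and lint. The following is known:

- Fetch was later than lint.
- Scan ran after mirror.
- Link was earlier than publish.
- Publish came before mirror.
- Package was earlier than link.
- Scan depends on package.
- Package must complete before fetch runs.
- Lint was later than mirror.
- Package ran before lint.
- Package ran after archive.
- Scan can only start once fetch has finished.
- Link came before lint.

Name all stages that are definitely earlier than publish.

Directly stated before publish: link.
Archive reaches publish via archive → package → link → publish.
Package reaches publish via package → link → publish.
No chain forces fetch (or any of the others) ahead of publish.

archive, link, package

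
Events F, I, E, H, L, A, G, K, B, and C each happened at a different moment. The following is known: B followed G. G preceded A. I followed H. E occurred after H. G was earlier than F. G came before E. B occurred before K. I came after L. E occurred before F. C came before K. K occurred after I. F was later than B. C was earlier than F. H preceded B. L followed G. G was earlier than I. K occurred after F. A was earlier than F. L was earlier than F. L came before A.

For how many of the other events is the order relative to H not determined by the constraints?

Forced after H: B, E, F, I, and K.
That leaves A, C, G, and L with no forced order relative to H — 4.

4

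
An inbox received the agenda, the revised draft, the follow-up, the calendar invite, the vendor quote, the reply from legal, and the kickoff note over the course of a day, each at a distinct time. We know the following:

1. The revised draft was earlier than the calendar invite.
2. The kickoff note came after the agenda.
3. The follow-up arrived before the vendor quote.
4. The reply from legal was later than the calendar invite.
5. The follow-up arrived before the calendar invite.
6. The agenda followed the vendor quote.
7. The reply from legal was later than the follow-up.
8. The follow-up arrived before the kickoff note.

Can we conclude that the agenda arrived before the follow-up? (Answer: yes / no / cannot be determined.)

no

Tracing the constraints gives the follow-up → the vendor quote → the agenda, so the follow-up must come before the agenda.
That means the agenda cannot be before the follow-up.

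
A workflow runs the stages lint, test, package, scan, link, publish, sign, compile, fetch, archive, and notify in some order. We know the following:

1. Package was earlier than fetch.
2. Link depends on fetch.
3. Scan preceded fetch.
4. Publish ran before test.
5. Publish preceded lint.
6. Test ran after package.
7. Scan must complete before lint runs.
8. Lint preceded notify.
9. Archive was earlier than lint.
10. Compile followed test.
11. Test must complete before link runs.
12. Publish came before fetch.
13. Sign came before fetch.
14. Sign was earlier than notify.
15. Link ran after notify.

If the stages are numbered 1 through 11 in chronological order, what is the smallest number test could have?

Package and publish must both come before test — 2 forced predecessors.
Nothing else is forced ahead of test, so its earliest slot is position 2 + 1 = 3.

3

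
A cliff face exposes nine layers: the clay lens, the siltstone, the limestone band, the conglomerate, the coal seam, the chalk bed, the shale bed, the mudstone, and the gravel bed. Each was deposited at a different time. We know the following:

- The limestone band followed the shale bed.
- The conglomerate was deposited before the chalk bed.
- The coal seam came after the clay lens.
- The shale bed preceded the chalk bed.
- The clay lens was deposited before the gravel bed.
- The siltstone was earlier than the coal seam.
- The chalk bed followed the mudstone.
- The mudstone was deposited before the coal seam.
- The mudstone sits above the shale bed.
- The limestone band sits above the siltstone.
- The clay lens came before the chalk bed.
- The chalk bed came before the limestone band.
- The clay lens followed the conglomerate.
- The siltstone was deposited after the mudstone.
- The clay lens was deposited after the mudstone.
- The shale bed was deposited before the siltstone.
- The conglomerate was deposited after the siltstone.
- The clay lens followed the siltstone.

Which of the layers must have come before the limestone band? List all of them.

the chalk bed, the clay lens, the conglomerate, the mudstone, the shale bed, the siltstone

Directly stated before the limestone band: the chalk bed, the shale bed, and the siltstone.
The clay lens reaches the limestone band via the clay lens → the chalk bed → the limestone band.
The conglomerate reaches the limestone band via the conglomerate → the chalk bed → the limestone band.
The mudstone reaches the limestone band via the mudstone → the siltstone → the limestone band.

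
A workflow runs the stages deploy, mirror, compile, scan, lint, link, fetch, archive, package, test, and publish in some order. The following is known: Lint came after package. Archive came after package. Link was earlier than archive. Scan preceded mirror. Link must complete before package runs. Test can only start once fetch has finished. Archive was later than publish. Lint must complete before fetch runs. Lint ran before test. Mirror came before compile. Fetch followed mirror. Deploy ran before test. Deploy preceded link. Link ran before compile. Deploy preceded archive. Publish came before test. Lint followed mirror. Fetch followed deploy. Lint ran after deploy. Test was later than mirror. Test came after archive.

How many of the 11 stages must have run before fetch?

6

Directly stated before fetch: deploy, lint, and mirror.
Link reaches fetch via link → package → lint → fetch.
Package reaches fetch via package → lint → fetch.
Scan reaches fetch via scan → mirror → fetch.
That's deploy, link, lint, mirror, package, and scan — 6 in all.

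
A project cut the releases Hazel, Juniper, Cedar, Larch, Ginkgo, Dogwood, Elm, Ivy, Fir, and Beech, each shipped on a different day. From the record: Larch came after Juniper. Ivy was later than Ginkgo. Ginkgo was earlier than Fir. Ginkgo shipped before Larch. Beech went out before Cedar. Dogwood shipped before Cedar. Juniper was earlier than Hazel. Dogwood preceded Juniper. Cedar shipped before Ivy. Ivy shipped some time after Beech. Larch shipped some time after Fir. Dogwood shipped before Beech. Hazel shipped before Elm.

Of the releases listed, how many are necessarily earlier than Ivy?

4

Directly stated before Ivy: Beech, Cedar, and Ginkgo.
Dogwood reaches Ivy via Dogwood → Cedar → Ivy.
No chain forces Elm (or any of the others) ahead of Ivy.
That's Beech, Cedar, Dogwood, and Ginkgo — 4 in all.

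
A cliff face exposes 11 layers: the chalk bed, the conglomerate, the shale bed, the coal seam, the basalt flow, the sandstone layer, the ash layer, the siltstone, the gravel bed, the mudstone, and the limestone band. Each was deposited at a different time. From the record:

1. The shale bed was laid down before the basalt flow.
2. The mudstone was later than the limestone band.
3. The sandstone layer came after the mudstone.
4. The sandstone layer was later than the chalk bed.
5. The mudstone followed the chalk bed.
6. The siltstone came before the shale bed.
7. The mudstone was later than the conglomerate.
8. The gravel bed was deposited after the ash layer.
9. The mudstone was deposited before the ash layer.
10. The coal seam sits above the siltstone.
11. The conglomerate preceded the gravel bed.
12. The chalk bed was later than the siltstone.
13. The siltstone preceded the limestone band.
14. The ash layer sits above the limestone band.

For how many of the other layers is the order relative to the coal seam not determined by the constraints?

9

Forced before the coal seam: the siltstone.
That leaves the ash layer, the basalt flow, the chalk bed, the conglomerate, the gravel bed, the limestone band, the mudstone, the sandstone layer, and the shale bed with no forced order relative to the coal seam — 9.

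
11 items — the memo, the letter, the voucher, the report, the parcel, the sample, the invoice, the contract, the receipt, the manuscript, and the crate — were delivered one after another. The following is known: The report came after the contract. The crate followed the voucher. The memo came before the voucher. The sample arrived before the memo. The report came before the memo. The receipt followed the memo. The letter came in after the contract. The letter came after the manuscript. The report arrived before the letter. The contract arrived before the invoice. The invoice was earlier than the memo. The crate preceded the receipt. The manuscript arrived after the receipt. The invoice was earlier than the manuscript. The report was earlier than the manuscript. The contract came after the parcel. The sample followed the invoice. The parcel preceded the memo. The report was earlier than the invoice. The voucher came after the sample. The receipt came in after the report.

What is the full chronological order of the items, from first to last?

the parcel, the contract, the report, the invoice, the sample, the memo, the voucher, the crate, the receipt, the manuscript, the letter

The constraints fix every adjacent pair, so only one ordering works:
the parcel → the contract → the report → the invoice → the sample → the memo → the voucher → the crate → the receipt → the manuscript → the letter.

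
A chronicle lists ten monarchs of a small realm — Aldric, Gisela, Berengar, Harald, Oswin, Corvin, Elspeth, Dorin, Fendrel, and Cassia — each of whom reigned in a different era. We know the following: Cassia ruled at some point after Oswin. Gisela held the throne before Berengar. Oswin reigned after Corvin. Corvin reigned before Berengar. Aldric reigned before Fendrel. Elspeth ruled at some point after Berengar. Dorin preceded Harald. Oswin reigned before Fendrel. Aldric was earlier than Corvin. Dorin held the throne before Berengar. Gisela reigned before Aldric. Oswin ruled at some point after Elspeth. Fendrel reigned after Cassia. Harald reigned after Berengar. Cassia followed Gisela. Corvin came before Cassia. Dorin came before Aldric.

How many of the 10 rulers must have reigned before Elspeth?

5

Directly stated before Elspeth: Berengar.
Aldric reaches Elspeth via Aldric → Corvin → Berengar → Elspeth.
Corvin reaches Elspeth via Corvin → Berengar → Elspeth.
Dorin reaches Elspeth via Dorin → Berengar → Elspeth.
Likewise Gisela reaches Elspeth by chaining the stated constraints.
No chain forces Cassia (or any of the others) ahead of Elspeth.
That's Aldric, Berengar, Corvin, Dorin, and Gisela — 5 in all.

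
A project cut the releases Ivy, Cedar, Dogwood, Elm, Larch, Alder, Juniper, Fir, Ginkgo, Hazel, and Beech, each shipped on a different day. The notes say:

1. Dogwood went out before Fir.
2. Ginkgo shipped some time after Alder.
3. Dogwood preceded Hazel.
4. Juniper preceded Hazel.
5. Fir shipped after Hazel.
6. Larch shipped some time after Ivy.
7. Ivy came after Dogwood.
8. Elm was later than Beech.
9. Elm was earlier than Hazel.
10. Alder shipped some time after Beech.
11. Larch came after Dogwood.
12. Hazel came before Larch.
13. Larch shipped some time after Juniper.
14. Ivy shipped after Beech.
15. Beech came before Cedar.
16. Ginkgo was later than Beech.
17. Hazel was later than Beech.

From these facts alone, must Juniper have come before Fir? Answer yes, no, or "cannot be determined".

yes

Chain the constraints: Juniper → Hazel → Fir. Each link is directly stated, so Juniper comes before Fir.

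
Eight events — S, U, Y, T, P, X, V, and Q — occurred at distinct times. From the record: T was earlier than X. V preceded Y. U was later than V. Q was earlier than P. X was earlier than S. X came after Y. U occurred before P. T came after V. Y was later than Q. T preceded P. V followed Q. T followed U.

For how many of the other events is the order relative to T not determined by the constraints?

1

Forced before T: Q, U, and V; forced after T: P, S, and X.
That leaves Y with no forced order relative to T — 1.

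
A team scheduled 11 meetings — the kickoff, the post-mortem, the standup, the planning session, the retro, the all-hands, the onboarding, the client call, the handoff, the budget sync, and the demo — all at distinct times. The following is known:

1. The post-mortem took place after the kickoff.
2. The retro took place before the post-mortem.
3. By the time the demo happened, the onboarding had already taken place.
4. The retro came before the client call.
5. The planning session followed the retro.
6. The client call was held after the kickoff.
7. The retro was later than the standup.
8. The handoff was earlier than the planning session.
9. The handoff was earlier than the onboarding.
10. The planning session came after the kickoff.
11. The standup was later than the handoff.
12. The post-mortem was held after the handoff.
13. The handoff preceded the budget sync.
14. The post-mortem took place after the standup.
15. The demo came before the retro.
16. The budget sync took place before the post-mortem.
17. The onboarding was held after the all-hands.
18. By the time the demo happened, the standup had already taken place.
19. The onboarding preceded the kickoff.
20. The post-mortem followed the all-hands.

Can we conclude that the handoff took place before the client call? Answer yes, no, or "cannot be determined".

yes

Chain the constraints: the handoff → the onboarding → the kickoff → the client call. Each link is directly stated, so the handoff comes before the client call.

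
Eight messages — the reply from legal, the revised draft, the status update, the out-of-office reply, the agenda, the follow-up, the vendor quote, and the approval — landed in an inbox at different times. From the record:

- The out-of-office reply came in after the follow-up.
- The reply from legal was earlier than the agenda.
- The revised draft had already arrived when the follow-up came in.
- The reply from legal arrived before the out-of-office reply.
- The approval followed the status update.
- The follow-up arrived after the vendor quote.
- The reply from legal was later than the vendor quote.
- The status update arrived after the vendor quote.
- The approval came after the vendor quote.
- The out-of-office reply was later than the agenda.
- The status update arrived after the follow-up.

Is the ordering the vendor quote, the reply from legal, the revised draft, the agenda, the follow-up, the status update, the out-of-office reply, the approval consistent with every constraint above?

Check each stated constraint against the proposed order — e.g. the vendor quote is ahead of the status update; the vendor quote is ahead of the approval. Every pair is in the required order; nothing is violated.

yes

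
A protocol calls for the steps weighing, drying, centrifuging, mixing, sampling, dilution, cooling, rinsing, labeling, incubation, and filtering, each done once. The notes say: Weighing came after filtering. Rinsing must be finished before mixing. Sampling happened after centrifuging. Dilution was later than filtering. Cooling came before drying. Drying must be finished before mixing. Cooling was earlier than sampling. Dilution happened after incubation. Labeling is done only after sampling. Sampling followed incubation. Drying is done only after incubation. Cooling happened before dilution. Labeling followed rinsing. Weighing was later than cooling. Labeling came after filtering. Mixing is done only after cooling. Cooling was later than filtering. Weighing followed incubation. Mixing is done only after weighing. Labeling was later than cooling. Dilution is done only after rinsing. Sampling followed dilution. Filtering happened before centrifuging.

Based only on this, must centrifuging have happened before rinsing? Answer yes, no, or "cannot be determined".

cannot be determined

No chain of stated constraints runs from centrifuging to rinsing, and none runs from rinsing to centrifuging either.
So the relative order of centrifuging and rinsing is not fixed by the given facts.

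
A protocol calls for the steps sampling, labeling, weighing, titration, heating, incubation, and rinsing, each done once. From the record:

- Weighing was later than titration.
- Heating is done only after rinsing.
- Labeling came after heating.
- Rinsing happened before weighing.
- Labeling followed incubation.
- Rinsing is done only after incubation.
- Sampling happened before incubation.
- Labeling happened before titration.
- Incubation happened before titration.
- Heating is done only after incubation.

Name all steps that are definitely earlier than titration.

heating, incubation, labeling, rinsing, sampling

Directly stated before titration: incubation and labeling.
Heating reaches titration via heating → labeling → titration.
Rinsing reaches titration via rinsing → heating → labeling → titration.
Sampling reaches titration via sampling → incubation → titration.
No chain forces weighing ahead of titration.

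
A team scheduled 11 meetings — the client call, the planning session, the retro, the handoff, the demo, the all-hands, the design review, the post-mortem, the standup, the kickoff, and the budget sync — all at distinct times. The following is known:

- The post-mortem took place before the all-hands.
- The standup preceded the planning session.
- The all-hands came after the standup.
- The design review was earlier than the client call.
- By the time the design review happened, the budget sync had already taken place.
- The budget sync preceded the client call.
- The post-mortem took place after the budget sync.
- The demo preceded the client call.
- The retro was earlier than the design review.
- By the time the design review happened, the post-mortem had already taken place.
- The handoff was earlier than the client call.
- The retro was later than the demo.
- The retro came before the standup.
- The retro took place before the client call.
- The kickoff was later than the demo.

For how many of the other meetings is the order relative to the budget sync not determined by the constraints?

6

Forced after the budget sync: the all-hands, the client call, the design review, and the post-mortem.
That leaves the demo, the handoff, the kickoff, the planning session, the retro, and the standup with no forced order relative to the budget sync — 6.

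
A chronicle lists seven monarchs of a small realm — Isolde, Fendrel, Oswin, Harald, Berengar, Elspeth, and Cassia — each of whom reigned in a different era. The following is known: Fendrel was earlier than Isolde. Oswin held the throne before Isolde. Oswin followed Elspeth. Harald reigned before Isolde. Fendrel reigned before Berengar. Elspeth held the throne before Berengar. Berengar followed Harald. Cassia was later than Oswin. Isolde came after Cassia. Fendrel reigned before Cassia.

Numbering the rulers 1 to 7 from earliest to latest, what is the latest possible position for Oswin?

Oswin must come before Cassia and Isolde — 2 rulers forced after them.
Everything else can be placed before Oswin in some valid order, so Oswin can sit as late as position 7 − 2 = 5.

5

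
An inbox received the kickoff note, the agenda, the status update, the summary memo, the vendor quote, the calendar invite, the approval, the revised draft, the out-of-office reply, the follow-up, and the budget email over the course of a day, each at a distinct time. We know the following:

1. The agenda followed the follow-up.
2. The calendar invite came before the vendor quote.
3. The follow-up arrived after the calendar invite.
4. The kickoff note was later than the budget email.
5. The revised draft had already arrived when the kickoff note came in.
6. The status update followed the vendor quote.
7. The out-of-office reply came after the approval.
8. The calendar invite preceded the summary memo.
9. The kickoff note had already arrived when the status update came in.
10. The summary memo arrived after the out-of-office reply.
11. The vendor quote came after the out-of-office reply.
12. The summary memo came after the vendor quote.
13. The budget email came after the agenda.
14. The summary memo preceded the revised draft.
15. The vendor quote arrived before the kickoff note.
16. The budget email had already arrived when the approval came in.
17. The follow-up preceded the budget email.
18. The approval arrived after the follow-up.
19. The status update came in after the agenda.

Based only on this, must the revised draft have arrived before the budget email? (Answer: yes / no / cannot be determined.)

Tracing the constraints gives the budget email → the approval → the out-of-office reply → the summary memo → the revised draft, so the budget email must come before the revised draft.
That means the revised draft cannot be before the budget email.

no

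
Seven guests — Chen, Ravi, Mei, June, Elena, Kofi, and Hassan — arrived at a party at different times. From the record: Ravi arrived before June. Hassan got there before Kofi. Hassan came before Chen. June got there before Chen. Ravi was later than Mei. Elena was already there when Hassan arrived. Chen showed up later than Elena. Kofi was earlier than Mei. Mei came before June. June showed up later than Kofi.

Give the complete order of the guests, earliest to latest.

Elena, Hassan, Kofi, Mei, Ravi, June, Chen

The constraints fix every adjacent pair, so only one ordering works:
Elena → Hassan → Kofi → Mei → Ravi → June → Chen.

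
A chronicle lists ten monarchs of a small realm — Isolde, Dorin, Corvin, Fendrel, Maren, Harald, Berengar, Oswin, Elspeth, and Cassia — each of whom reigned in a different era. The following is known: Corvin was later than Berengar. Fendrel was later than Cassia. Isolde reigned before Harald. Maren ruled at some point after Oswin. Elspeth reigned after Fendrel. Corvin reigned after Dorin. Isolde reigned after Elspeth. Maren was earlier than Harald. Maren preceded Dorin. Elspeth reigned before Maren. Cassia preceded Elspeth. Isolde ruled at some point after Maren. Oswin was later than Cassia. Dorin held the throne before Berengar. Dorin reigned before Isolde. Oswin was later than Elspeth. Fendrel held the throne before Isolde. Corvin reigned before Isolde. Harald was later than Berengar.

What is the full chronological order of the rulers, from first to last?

The constraints fix every adjacent pair, so only one ordering works:
Cassia → Fendrel → Elspeth → Oswin → Maren → Dorin → Berengar → Corvin → Isolde → Harald.

Cassia, Fendrel, Elspeth, Oswin, Maren, Dorin, Berengar, Corvin, Isolde, Harald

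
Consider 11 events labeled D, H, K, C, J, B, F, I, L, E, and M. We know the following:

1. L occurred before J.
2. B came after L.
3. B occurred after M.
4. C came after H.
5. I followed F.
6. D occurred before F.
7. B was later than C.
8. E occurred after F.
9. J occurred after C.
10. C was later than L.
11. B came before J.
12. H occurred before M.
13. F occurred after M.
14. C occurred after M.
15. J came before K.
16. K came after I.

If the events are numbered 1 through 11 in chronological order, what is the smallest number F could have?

D, H, and M must all come before F — 3 forced predecessors.
Nothing else is forced ahead of F, so its earliest slot is position 3 + 1 = 4.

4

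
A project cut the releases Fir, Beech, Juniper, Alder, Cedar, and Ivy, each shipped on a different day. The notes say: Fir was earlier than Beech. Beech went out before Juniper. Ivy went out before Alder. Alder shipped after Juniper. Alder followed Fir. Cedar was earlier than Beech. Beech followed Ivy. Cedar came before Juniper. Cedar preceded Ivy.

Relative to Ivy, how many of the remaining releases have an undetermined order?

1

Forced before Ivy: Cedar; forced after Ivy: Alder, Beech, and Juniper.
That leaves Fir with no forced order relative to Ivy — 1.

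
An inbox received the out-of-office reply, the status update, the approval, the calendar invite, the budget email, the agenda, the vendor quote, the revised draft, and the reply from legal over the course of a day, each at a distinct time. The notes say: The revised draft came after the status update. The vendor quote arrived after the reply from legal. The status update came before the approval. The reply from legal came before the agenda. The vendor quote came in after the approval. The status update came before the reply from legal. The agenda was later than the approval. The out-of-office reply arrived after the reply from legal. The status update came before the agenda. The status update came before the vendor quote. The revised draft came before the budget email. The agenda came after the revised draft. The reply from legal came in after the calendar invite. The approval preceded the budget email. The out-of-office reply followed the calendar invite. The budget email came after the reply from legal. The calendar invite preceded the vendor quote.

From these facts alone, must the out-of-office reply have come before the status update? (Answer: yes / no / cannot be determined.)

no

Tracing the constraints gives the status update → the reply from legal → the out-of-office reply, so the status update must come before the out-of-office reply.
That means the out-of-office reply cannot be before the status update.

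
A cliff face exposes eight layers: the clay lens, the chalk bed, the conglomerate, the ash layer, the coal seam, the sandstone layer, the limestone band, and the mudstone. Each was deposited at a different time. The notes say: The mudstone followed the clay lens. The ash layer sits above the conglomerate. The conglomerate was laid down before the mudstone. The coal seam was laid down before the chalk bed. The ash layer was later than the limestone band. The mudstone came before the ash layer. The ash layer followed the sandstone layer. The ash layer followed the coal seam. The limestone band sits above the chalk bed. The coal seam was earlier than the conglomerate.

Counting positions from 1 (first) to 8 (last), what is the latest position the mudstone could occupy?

7

The mudstone must come before the ash layer — 1 layer forced after it.
Everything else can be placed before the mudstone in some valid order, so the mudstone can sit as late as position 8 − 1 = 7.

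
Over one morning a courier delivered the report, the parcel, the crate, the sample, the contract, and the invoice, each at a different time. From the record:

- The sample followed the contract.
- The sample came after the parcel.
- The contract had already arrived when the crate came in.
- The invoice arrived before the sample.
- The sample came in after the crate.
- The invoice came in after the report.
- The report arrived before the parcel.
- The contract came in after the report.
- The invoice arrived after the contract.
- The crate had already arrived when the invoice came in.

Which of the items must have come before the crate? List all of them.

Directly stated before the crate: the contract.
The report reaches the crate via the report → the contract → the crate.
No chain forces the sample (or any of the others) ahead of the crate.

the contract, the report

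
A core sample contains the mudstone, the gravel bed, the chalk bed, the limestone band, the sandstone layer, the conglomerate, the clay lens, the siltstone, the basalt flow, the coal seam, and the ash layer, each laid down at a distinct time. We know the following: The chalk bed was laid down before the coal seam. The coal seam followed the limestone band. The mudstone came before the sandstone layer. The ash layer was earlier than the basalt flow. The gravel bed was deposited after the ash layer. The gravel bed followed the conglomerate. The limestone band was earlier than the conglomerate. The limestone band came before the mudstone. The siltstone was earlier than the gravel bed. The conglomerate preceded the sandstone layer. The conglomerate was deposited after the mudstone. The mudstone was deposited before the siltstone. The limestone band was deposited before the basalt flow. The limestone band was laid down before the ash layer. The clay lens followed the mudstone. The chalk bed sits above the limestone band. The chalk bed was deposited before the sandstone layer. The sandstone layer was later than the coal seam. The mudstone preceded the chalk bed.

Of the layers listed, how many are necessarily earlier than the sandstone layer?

5

Directly stated before the sandstone layer: the chalk bed, the coal seam, the conglomerate, and the mudstone.
The limestone band reaches the sandstone layer via the limestone band → the coal seam → the sandstone layer.
That's the chalk bed, the coal seam, the conglomerate, the limestone band, and the mudstone — 5 in all.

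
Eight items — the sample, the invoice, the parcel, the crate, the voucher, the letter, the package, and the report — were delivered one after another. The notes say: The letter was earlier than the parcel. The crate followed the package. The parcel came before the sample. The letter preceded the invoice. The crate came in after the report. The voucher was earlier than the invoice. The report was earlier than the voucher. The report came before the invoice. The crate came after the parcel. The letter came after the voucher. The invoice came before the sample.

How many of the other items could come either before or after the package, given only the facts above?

6

Forced after the package: the crate.
That leaves the invoice, the letter, the parcel, the report, the sample, and the voucher with no forced order relative to the package — 6.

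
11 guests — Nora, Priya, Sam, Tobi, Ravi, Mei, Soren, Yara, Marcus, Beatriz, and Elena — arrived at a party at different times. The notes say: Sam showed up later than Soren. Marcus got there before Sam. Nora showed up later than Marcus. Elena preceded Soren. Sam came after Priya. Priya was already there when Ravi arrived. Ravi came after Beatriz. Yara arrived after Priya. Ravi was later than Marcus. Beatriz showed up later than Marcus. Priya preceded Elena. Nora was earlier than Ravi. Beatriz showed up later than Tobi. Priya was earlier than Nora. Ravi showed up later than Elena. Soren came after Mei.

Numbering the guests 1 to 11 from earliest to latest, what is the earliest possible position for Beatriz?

Marcus and Tobi must both come before Beatriz — 2 forced predecessors.
Nothing else is forced ahead of Beatriz, so their earliest slot is position 2 + 1 = 3.

3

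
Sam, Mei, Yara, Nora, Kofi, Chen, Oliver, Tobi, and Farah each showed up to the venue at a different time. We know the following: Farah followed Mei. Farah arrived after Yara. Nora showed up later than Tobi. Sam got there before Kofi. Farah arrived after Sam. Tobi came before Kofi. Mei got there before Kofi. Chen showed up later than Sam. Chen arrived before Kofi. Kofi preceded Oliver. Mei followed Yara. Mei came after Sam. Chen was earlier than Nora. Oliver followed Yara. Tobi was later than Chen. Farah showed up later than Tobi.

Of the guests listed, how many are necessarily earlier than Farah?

Directly stated before Farah: Mei, Sam, Tobi, and Yara.
Chen reaches Farah via Chen → Tobi → Farah.
That's Chen, Mei, Sam, Tobi, and Yara — 5 in all.

5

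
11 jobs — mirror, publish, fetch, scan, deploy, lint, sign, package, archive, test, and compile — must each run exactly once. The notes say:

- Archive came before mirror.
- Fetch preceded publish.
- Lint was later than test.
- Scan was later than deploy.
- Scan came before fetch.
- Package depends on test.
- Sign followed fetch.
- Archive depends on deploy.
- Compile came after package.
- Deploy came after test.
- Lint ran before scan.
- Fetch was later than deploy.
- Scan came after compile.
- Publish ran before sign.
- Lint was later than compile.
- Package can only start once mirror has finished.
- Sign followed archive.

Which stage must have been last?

sign

Every other stage has a chain of constraints placing it before sign, so sign is last.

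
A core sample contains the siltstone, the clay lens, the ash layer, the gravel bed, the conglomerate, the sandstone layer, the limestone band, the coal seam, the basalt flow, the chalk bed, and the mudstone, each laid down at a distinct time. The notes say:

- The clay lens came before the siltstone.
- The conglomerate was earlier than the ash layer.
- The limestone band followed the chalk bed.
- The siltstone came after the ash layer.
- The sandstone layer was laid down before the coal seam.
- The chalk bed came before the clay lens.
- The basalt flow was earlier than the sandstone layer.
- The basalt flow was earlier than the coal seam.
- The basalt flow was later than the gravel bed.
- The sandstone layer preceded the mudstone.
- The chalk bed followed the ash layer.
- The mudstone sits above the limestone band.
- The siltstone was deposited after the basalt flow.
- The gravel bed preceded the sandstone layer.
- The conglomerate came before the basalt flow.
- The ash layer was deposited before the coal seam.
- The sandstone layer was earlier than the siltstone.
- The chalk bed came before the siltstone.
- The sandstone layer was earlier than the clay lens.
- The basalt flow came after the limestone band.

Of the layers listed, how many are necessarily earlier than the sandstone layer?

Directly stated before the sandstone layer: the basalt flow and the gravel bed.
The ash layer reaches the sandstone layer via the ash layer → the chalk bed → the limestone band → the basalt flow → the sandstone layer.
The chalk bed reaches the sandstone layer via the chalk bed → the limestone band → the basalt flow → the sandstone layer.
The conglomerate reaches the sandstone layer via the conglomerate → the basalt flow → the sandstone layer.
Likewise the limestone band reaches the sandstone layer by chaining the stated constraints.
That's the ash layer, the basalt flow, the chalk bed, the conglomerate, the gravel bed, and the limestone band — 6 in all.

6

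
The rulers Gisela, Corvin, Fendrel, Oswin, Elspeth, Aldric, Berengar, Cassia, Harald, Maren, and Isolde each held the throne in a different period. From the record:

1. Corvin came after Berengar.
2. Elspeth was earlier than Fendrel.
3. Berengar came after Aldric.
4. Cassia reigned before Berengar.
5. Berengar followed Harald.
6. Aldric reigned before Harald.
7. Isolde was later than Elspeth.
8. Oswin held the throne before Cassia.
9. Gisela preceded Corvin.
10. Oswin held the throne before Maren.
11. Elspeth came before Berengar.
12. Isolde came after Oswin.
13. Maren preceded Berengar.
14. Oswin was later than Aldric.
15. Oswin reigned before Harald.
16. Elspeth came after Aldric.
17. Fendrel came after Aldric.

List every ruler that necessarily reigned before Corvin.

Directly stated before Corvin: Berengar and Gisela.
Aldric reaches Corvin via Aldric → Berengar → Corvin.
Cassia reaches Corvin via Cassia → Berengar → Corvin.
Elspeth reaches Corvin via Elspeth → Berengar → Corvin.
Likewise Harald, Maren, and Oswin each reach Corvin by chaining the stated constraints.
No chain forces Isolde (or any of the others) ahead of Corvin.

Aldric, Berengar, Cassia, Elspeth, Gisela, Harald, Maren, Oswin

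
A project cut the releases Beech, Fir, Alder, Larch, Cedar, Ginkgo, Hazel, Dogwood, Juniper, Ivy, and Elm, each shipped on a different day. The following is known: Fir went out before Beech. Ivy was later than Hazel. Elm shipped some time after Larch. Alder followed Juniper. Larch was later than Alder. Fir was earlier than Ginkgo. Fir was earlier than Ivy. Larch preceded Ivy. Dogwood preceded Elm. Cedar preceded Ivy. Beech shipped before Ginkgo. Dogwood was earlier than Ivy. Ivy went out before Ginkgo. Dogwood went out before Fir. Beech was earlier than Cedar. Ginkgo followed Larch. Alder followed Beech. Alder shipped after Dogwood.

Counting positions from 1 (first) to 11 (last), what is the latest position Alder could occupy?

7

Alder must come before Elm, Ginkgo, Ivy, and Larch — 4 releases forced after it.
Everything else can be placed before Alder in some valid order, so Alder can sit as late as position 11 − 4 = 7.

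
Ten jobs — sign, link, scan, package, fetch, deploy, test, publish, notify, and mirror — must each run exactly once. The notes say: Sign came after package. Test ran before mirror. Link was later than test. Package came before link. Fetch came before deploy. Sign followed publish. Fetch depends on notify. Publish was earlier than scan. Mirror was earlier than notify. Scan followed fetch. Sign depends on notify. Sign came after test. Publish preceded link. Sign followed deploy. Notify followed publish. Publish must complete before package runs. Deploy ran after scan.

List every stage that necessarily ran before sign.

Directly stated before sign: deploy, notify, package, publish, and test.
Fetch reaches sign via fetch → deploy → sign.
Mirror reaches sign via mirror → notify → sign.
Scan reaches sign via scan → deploy → sign.

deploy, fetch, mirror, notify, package, publish, scan, test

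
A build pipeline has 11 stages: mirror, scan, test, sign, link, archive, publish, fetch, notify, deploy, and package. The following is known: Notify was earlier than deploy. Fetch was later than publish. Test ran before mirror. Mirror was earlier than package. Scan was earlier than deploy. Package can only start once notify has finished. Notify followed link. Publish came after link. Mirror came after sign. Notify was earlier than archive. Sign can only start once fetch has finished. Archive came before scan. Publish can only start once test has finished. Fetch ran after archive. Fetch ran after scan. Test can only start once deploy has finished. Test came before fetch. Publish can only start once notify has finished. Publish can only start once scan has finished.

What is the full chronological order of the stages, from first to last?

The constraints fix every adjacent pair, so only one ordering works:
link → notify → archive → scan → deploy → test → publish → fetch → sign → mirror → package.

link, notify, archive, scan, deploy, test, publish, fetch, sign, mirror, package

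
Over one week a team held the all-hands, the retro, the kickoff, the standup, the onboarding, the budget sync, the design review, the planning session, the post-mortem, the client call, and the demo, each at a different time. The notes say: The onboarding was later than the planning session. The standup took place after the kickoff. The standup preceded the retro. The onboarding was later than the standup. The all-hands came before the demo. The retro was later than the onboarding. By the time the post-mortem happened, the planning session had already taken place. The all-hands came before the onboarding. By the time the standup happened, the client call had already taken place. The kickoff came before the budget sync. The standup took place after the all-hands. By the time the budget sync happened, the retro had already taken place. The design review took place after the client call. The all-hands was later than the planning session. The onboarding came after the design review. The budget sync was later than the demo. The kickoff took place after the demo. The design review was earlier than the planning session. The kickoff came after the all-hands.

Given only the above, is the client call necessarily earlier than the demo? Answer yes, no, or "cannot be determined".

Chain the constraints: the client call → the design review → the planning session → the all-hands → the demo. Each link is directly stated, so the client call comes before the demo.

yes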